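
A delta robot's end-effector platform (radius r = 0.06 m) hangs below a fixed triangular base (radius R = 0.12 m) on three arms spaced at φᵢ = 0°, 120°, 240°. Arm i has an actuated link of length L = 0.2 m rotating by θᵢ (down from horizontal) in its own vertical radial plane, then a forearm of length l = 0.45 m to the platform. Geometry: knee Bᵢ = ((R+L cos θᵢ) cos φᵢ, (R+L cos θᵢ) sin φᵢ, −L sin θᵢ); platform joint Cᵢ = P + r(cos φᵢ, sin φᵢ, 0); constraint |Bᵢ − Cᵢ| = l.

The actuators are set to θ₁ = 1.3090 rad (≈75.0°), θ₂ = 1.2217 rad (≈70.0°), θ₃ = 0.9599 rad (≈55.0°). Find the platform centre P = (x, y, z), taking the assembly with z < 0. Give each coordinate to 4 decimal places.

(-0.0620, -0.0606, -0.6039)

arm 1 at φ=0.0°: ρ1 = 0.1118;  centre 1 = (0.1118, 0.0000, -0.1932)
φ2=120.0°: virtual centre (-0.0642, 0.1112, -0.1879), radius l
φ3=240.0°: virtual centre (-0.0874, -0.1513, -0.1638), radius l
|centre ₂|²−|centre ₁|² = 0.0020;  |centre ₃|²−|centre ₁|² = 0.0076
plane₁₂: -0.3519x+0.2224y+0.0105z = 0.0020
Cramer: x(z) = -0.0117+0.0832z;  y(z) = -0.0096+0.0845z
sphere 1 gives Az²+Bz+C=0 with A=1.0141, B=0.3642, C=-0.1498;  B²−4AC=0.7404;  roots -0.6039, 0.2447;  negative root z = -0.6039
x = -0.0620, y = -0.0606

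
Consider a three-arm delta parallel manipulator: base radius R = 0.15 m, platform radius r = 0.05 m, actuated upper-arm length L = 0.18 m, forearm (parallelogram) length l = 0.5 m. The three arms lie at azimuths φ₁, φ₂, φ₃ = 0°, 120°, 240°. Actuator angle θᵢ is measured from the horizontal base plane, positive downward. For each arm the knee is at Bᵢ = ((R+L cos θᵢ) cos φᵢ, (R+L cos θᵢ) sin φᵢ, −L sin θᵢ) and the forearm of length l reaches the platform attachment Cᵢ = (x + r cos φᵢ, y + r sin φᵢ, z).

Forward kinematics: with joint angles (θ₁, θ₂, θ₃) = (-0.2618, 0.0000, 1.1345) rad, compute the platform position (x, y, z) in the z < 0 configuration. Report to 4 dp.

(0.1664, 0.2109, -0.3938)

φ1=0.0°: virtual centre (0.2739, 0.0000, 0.0466), radius l
S2 = (0.2800·cos120.0°, 0.2800·sin120.0°, 0.0000) = (-0.1400, 0.2425, 0.0000)
φ3=240.0°: virtual centre (-0.0880, -0.1525, -0.1631), radius l
eliminate P² terms by subtracting sphere 1 from 2 and 3
plane₁₂: -0.8277x+0.4850y+-0.0932z = 0.0012
det = 0.6034;  x = 0.0151+-0.3842z,  y = 0.0283+-0.4636z
quadratic in z: (1.3625)z²+(0.0794)z+(-0.1801)=0, √Δ=0.9938 → z ∈ {-0.3938, 0.3356}; z = -0.3938 (taking z<0)
x = 0.1664, y = 0.2109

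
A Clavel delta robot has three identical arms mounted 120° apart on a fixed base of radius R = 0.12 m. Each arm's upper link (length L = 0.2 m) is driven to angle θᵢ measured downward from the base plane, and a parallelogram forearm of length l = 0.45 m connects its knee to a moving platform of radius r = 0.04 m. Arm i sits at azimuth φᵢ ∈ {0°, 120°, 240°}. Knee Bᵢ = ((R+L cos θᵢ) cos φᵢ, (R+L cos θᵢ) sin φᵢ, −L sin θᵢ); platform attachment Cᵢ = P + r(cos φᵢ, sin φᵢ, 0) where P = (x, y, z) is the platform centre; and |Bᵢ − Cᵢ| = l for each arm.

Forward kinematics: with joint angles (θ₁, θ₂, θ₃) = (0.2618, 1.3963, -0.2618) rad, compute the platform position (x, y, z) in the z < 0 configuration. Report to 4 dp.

φ1=0.0°: virtual centre (0.2732, 0.0000, -0.0518), radius l
arm 2 at φ=120.0°: ρ2 = 0.1147;  S2 = (-0.0574, 0.0994, -0.1970)
φ3=240.0°: virtual centre (-0.1366, -0.2366, 0.0518), radius l
subtract pairs → two planes through P
plane₁₂: -0.6611x+0.1987y+-0.2904z = -0.0254
Cramer: x(z) = 0.0252-0.2024z;  y(z) = -0.0437+0.7881z
sphere 1 gives Az²+Bz+C=0 with A=1.6621, B=0.1350, C=-0.1364;  B²−4AC=0.9253;  roots -0.3300, 0.2487;  negative root z = -0.3300
x = 0.0920, y = -0.3038

(0.0920, -0.3038, -0.3300)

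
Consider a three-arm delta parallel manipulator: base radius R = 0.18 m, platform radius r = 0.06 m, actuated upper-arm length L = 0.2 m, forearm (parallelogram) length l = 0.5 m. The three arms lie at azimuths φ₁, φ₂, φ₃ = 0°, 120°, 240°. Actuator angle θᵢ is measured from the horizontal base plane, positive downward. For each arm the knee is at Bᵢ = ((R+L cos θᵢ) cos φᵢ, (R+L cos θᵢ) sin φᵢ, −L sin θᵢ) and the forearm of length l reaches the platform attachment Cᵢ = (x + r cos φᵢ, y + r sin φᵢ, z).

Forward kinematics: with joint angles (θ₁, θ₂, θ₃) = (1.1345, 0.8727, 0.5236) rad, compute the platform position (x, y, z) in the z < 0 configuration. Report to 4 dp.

(-0.1100, -0.0701, -0.5635)

S1 = (0.2045·cos0.0°, 0.2045·sin0.0°, -0.1813) = (0.2045, 0.0000, -0.1813)
φ2=120.0°: virtual centre (-0.1243, 0.2153, -0.1532), radius l
φ3=240.0°: virtual centre (-0.1466, -0.2539, -0.1000), radius l
eliminate P² terms by subtracting sphere 1 from 2 and 3
linear system: -0.6576x+0.4305y = 0.0106−0.0561z; -0.7022x+-0.5078y = 0.0213−0.1625z
Cramer: x(z) = -0.0228+0.1547z;  y(z) = -0.0103+0.1061z
into |P−S₁|² = l²: 1.0352z² + 0.2900z + -0.1653 = 0;  Δ = 0.7687;  z = -0.5635 or 0.2834 → z<0 root = -0.5635
x = -0.1100, y = -0.0701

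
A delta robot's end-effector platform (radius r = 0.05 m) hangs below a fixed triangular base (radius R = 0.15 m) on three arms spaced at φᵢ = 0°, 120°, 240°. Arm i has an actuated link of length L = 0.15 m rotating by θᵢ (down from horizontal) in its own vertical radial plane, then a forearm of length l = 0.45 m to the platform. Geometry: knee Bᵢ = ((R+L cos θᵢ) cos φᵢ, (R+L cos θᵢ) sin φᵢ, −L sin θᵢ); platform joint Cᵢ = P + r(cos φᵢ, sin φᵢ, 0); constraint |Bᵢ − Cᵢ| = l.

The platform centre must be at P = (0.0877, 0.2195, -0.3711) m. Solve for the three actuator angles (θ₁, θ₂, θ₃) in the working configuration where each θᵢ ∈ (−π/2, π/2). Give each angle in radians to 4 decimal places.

φ1=0.0° → target in arm frame (0.0877, 0.2195)
  A=0.0123, B=-0.3711, C=(l²−L²−A²−y'²−z²)/(2L)=-0.0202
  √(A²+B²)=0.3713;  θ1 = -1.5377+1.6251 ≈ 0.0874
φ2=120.0° → target in arm frame (0.1462, -0.1857)
  A=-0.0462, B=-0.3711, C=(l²−L²−A²−y'²−z²)/(2L)=0.0189
  θ2 = atan2(B,A) + arccos(C/0.3740) = -0.1745
φ3=240.0° → target in arm frame (-0.2339, -0.0338)
  e−x'=0.3339;  (l²−L²−(e−x')²−y'²−z²)/2L = -0.2346
  θ3 = atan2(B,A) + arccos(C/0.4992) = 1.2219

θ₁ = 0.0874, θ₂ = -0.1745, θ₃ = 1.2219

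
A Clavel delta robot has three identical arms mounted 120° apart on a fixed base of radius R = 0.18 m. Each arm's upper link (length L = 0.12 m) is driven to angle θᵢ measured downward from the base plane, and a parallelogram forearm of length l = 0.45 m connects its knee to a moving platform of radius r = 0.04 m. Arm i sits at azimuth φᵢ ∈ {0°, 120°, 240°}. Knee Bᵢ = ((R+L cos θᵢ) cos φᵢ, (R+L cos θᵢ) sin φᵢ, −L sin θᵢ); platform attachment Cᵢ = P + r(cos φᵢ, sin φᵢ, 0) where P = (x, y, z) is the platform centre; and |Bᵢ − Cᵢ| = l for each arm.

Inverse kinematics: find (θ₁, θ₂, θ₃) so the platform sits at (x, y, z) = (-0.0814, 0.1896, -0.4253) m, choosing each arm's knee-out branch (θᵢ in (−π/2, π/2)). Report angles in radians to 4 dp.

φ1=0.0° → target in arm frame (-0.0814, 0.1896)
  e−x'=0.2214;  (l²−L²−(e−x')²−y'²−z²)/2L = -0.3239
  √(A²+B²)=0.4795;  θ1 = -1.0908+2.3126 ≈ 1.2218
arm 2 (φ=120.0°): x'=0.2049, y'=-0.0243
  A=-0.0649, B=-0.4253, C=(l²−L²−A²−y'²−z²)/(2L)=0.0101
  θ2 = atan2(B,A) + arccos(C/0.4302) = -0.1748
arm 3 (φ=240.0°): x'=-0.1235, y'=-0.1653
  A cos θ + B sin θ = C:  0.2635·cos θ + -0.4253·sin θ = -0.3731
  θ3 = atan2(B,A) + arccos(C/0.5003) = 1.3962

θ₁ = 1.2218, θ₂ = -0.1748, θ₃ = 1.3962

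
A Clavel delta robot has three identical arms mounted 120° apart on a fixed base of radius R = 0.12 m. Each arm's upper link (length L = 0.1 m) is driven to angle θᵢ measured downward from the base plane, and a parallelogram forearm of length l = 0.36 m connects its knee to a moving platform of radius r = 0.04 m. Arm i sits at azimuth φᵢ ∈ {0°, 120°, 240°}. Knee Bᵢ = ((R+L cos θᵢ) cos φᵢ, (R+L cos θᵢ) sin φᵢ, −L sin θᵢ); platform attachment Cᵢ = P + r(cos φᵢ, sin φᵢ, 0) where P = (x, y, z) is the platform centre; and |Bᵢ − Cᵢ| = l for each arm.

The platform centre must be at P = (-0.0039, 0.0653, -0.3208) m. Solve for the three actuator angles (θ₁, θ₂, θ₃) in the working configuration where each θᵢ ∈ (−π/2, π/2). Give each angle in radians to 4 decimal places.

θ₁ = 0.1745, θ₂ = -0.1744, θ₃ = 0.4365

arm 1 (φ=0.0°): x'=-0.0039, y'=0.0653
  A cos θ + B sin θ = C:  0.0839·cos θ + -0.3208·sin θ = 0.0269
  θ1 = atan2(B,A) + arccos(C/0.3316) = 0.1745
rotate P by −φ2: (0.0585, -0.0293, -0.3208)
  A=0.0215, B=-0.3208, C=(l²−L²−A²−y'²−z²)/(2L)=0.0768
  γ=atan2(-0.3208,0.0215)=-1.5039;  ψ=arccos(0.2390)=1.3295;  θ2=γ+ψ≈-0.1744
rotate P by −φ3: (-0.0546, -0.0360, -0.3208)
  e−x'=0.1346;  (l²−L²−(e−x')²−y'²−z²)/2L = -0.0136
  γ=atan2(-0.3208,0.1346)=-1.1735;  ψ=arccos(-0.0392)=1.6100;  θ3=γ+ψ≈0.4365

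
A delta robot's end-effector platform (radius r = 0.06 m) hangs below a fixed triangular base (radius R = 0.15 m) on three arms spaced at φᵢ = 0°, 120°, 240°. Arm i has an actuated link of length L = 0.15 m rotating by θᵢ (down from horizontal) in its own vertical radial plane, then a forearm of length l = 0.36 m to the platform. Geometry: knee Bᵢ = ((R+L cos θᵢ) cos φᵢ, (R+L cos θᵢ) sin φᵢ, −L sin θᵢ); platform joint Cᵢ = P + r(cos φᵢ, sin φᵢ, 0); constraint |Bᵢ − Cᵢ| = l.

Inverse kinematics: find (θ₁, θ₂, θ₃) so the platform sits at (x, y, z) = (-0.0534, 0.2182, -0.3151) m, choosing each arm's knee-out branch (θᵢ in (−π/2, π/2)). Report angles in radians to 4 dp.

θ₁ = 1.0473, θ₂ = -0.2620, θ₃ = 1.3963

φ1=0.0° → target in arm frame (-0.0534, 0.2182)
  A=0.1434, B=-0.3151, C=(l²−L²−A²−y'²−z²)/(2L)=-0.2012
  θ1 = atan2(B,A) + arccos(C/0.3462) = 1.0473
rotate P by −φ2: (0.2157, -0.0629, -0.3151)
  e−x'=-0.1257;  (l²−L²−(e−x')²−y'²−z²)/2L = -0.0398
  √(A²+B²)=0.3392;  θ2 = -1.9503+1.6883 ≈ -0.2620
φ3=240.0° → target in arm frame (-0.1623, -0.1553)
  e−x'=0.2523;  (l²−L²−(e−x')²−y'²−z²)/2L = -0.2665
  √(A²+B²)=0.4036;  θ3 = -0.8957+2.2920 ≈ 1.3963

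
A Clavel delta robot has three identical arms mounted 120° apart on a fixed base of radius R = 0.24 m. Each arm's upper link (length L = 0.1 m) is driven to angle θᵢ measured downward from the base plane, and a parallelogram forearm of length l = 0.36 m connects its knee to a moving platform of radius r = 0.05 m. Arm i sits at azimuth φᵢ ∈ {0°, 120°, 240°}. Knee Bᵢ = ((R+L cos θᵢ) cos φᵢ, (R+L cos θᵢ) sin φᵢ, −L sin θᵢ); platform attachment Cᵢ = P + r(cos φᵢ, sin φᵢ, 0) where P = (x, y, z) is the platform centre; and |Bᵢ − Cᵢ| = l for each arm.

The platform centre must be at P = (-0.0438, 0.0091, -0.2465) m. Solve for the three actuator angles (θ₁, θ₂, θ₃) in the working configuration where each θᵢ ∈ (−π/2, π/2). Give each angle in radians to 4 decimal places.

θ₁ = 0.6987, θ₂ = -0.0002, θ₃ = 0.1752

φ1=0.0° → target in arm frame (-0.0438, 0.0091)
  A=0.2338, B=-0.2465, C=(l²−L²−A²−y'²−z²)/(2L)=0.0205
  √(A²+B²)=0.3397;  θ1 = -0.8118+1.5105 ≈ 0.6987
φ2=120.0° → target in arm frame (0.0298, 0.0334)
  A=0.1602, B=-0.2465, C=(l²−L²−A²−y'²−z²)/(2L)=0.1603
  √(A²+B²)=0.2940;  θ2 = -0.9944+0.9942 ≈ -0.0002
arm 3 (φ=240.0°): x'=0.0140, y'=-0.0425
  e−x'=0.1760;  (l²−L²−(e−x')²−y'²−z²)/2L = 0.1303
  θ3 = atan2(B,A) + arccos(C/0.3029) = 0.1752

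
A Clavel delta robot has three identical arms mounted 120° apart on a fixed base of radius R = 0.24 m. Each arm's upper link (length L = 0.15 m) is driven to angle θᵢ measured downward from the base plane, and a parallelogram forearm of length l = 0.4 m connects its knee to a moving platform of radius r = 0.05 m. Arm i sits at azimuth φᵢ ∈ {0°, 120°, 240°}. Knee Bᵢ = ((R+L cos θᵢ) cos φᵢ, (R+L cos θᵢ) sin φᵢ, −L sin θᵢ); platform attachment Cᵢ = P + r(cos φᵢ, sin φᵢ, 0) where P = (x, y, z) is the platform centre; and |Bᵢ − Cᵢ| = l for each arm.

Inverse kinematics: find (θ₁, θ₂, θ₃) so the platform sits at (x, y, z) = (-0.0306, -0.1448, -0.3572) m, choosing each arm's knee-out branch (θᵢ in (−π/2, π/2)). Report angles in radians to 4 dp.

θ₁ = 1.0473, θ₂ = 1.3966, θ₃ = 0.0875

rotate P by −φ1: (-0.0306, -0.1448, -0.3572)
  e−x'=0.2206;  (l²−L²−(e−x')²−y'²−z²)/2L = -0.1991
  γ=atan2(-0.3572,0.2206)=-1.0175;  ψ=arccos(-0.4742)=2.0648;  θ1=γ+ψ≈1.0473
rotate P by −φ2: (-0.1101, 0.0989, -0.3572)
  A cos θ + B sin θ = C:  0.3001·cos θ + -0.3572·sin θ = -0.2998
  √(A²+B²)=0.4665;  θ2 = -0.8721+2.2686 ≈ 1.3966
φ3=240.0° → target in arm frame (0.1407, 0.0459)
  A cos θ + B sin θ = C:  0.0493·cos θ + -0.3572·sin θ = 0.0179
  √(A²+B²)=0.3606;  θ3 = -1.4336+1.5211 ≈ 0.0875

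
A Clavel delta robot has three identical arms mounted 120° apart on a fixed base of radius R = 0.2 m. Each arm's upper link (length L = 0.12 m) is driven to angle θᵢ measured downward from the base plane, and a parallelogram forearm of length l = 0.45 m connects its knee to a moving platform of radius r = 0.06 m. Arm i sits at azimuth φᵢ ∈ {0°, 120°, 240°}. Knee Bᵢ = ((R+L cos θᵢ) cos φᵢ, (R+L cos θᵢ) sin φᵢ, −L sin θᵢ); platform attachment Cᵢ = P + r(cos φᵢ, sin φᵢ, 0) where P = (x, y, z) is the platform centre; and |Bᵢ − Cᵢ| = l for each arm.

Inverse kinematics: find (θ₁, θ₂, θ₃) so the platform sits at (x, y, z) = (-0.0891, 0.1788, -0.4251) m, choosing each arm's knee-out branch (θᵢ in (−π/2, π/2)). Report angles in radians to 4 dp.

φ1=0.0° → target in arm frame (-0.0891, 0.1788)
  A cos θ + B sin θ = C:  0.2291·cos θ + -0.4251·sin θ = -0.3211
  γ=atan2(-0.4251,0.2291)=-1.0765;  ψ=arccos(-0.6650)=2.2982;  θ1=γ+ψ≈1.2217
φ2=120.0° → target in arm frame (0.1994, -0.0122)
  A=-0.0594, B=-0.4251, C=(l²−L²−A²−y'²−z²)/(2L)=0.0155
  γ=atan2(-0.4251,-0.0594)=-1.7096;  ψ=arccos(0.0360)=1.5348;  θ2=γ+ψ≈-0.1749
φ3=240.0° → target in arm frame (-0.1103, -0.1666)
  e−x'=0.2503;  (l²−L²−(e−x')²−y'²−z²)/2L = -0.3458
  √(A²+B²)=0.4933;  θ3 = -1.0387+2.3477 ≈ 1.3090

θ₁ = 1.2217, θ₂ = -0.1749, θ₃ = 1.3090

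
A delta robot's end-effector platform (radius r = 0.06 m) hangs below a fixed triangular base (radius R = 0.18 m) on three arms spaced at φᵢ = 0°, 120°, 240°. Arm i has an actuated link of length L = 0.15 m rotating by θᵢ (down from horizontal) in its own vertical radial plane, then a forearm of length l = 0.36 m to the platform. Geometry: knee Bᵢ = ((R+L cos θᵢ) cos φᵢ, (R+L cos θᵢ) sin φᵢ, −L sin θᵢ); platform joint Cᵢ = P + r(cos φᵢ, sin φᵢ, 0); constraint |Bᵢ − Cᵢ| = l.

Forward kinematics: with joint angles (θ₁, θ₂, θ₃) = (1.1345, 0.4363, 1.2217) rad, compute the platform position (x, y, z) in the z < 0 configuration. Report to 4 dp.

(-0.0451, 0.1048, -0.3937)

S1 = (0.1834·cos0.0°, 0.1834·sin0.0°, -0.1359) = (0.1834, 0.0000, -0.1359)
φ2=120.0°: virtual centre (-0.1280, 0.2217, -0.0634), radius l
arm 3 at φ=240.0°: (R−r)+L cos θ3 = 0.1713;  S3 = (-0.0857, -0.1484, -0.1410)
subtract pairs → two planes through P
linear system: -0.6227x+0.4433y = 0.0174−0.1451z; -0.5381x+-0.2967y = -0.0029−-0.0100z
Cramer: x(z) = -0.0092+0.0912z;  y(z) = 0.0264-0.1992z
into |P−S₁|² = l²: 1.0480z² + 0.2262z + -0.0733 = 0;  Δ = 0.3586;  z = -0.3937 or 0.1778 → z<0 root = -0.3937
x = -0.0451, y = 0.1048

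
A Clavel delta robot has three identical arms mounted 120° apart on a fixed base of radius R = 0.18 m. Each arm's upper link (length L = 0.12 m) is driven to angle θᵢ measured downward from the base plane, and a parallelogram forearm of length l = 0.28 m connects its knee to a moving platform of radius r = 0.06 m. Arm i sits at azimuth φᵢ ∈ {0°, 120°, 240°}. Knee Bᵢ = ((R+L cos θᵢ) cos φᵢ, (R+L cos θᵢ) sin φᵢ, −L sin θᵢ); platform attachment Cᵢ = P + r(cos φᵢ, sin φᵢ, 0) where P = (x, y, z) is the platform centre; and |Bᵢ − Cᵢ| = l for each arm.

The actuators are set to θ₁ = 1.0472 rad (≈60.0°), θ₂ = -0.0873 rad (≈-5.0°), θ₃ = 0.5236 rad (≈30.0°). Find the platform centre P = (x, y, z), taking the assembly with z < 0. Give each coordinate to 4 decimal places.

arm 1 at φ=0.0°: ρ1 = 0.1800;  O1 = (0.1800, 0.0000, -0.1039)
O2 = (0.2395·cos120.0°, 0.2395·sin120.0°, 0.0105) = (-0.1198, 0.2075, 0.0105)
arm 3 at φ=240.0°: ρ3 = 0.2239;  O3 = (-0.1120, -0.1939, -0.0600)
subtract pairs → two planes through P
plane₁₂: -0.5995x+0.4149y+0.2288z = 0.0143
Cramer: x(z) = -0.0209+0.2636z;  y(z) = 0.0043-0.1704z
sphere 1 gives Az²+Bz+C=0 with A=1.0985, B=0.1005, C=-0.0272;  B²−4AC=0.1297;  roots -0.2097, 0.1182;  negative root z = -0.2097
x = -0.0762, y = 0.0400

(-0.0762, 0.0400, -0.2097)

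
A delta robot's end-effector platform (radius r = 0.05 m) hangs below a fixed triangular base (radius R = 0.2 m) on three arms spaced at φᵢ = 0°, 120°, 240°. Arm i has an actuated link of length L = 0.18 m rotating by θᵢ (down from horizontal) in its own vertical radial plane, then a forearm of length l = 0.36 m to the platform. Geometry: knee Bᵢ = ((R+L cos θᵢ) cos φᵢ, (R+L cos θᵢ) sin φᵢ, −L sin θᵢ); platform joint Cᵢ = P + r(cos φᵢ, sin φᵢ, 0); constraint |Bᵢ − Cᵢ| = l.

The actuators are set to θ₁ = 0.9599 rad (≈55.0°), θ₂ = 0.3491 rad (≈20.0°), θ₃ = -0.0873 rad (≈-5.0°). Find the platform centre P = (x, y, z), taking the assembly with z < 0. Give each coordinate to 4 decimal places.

O1 = (0.2532·cos0.0°, 0.2532·sin0.0°, -0.1474) = (0.2532, 0.0000, -0.1474)
φ2=120.0°: virtual centre (-0.1596, 0.2764, -0.0616), radius l
O3 = (0.3293·cos240.0°, 0.3293·sin240.0°, 0.0157) = (-0.1647, -0.2852, 0.0157)
eliminate P² terms by subtracting sphere 1 from 2 and 3
[-0.8256 0.5528 0.1717]·P = 0.0198;  [-0.8358 -0.5704 0.3263]·P = 0.0228
Cramer: x(z) = -0.0256+0.2983z;  y(z) = -0.0025+0.1349z
sphere 1 gives Az²+Bz+C=0 with A=1.1072, B=0.1278, C=-0.0301;  B²−4AC=0.1496;  roots -0.2324, 0.1169;  negative root z = -0.2324
x = -0.0949, y = -0.0338

(-0.0949, -0.0338, -0.2324)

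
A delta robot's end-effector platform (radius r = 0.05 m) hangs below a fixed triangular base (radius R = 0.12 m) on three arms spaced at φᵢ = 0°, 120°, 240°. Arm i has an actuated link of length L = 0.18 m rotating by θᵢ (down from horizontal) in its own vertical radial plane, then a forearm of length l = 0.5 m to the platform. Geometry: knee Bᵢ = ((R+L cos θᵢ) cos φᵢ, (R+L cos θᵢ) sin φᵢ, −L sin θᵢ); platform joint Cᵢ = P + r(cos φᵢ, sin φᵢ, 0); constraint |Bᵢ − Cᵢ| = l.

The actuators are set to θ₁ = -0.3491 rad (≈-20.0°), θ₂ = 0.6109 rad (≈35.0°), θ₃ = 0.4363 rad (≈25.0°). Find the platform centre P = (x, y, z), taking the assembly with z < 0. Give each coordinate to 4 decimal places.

arm 1 at φ=0.0°: ρ1 = 0.2391;  O1 = (0.2391, 0.0000, 0.0616)
arm 2 at φ=120.0°: ρ2 = 0.2174;  O2 = (-0.1087, 0.1883, -0.1032)
φ3=240.0°: virtual centre (-0.1166, -0.2019, -0.0761), radius l
eliminate P² terms by subtracting sphere 1 from 2 and 3
[-0.6957 0.3766 -0.3296]·P = -0.0030;  [-0.7114 -0.4038 -0.2753]·P = -0.0008
det = 0.5489;  x = 0.0028+-0.4314z,  y = -0.0029+0.0783z
sphere 1 gives Az²+Bz+C=0 with A=1.1922, B=0.0803, C=-0.1903;  B²−4AC=0.9142;  roots -0.4347, 0.3673;  negative root z = -0.4347
x = 0.1903, y = -0.0369

(0.1903, -0.0369, -0.4347)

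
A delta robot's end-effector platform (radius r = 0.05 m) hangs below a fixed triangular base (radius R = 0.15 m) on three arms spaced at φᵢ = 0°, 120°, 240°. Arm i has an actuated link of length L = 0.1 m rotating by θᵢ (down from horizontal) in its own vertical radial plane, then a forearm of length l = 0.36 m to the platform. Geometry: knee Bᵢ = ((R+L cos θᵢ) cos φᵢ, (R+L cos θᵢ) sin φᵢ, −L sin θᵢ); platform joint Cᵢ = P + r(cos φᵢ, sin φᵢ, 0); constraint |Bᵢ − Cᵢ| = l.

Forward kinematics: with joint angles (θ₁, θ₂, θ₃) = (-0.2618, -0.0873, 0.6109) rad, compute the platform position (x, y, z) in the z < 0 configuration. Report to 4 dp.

centre 1 = (0.1966·cos0.0°, 0.1966·sin0.0°, 0.0259) = (0.1966, 0.0000, 0.0259)
arm 2 at φ=120.0°: (R−r)+L cos θ2 = 0.1996;  centre 2 = (-0.0998, 0.1729, 0.0087)
centre 3 = (0.1819·cos240.0°, 0.1819·sin240.0°, -0.0574) = (-0.0910, -0.1575, -0.0574)
subtract pairs → two planes through P
linear system: -0.5928x+0.3458y = 0.0006−-0.0343z; -0.5751x+-0.3151y = -0.0029−-0.1665z
det = 0.3856;  x = 0.0021+-0.1773z,  y = 0.0054+-0.2047z
quadratic in z: (1.0734)z²+(0.0150)z+(-0.0911)=0, √Δ=0.6255 → z ∈ {-0.2984, 0.2844}; z = -0.2984 (taking z<0)
x = 0.0550, y = 0.0665

(0.0550, 0.0665, -0.2984)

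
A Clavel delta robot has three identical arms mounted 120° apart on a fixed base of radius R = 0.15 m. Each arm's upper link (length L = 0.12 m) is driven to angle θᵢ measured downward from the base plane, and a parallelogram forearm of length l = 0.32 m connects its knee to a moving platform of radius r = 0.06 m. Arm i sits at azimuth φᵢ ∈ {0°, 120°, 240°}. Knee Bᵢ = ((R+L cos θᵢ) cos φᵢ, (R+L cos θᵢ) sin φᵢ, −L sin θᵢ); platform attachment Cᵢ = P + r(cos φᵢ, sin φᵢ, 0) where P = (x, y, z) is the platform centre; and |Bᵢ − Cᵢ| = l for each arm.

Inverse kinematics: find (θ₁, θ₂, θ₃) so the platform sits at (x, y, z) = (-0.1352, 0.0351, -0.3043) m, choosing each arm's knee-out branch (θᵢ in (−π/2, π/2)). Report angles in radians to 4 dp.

arm 1 (φ=0.0°): x'=-0.1352, y'=0.0351
  A=0.2252, B=-0.3043, C=(l²−L²−A²−y'²−z²)/(2L)=-0.2356
  γ=atan2(-0.3043,0.2252)=-0.9337;  ψ=arccos(-0.6224)=2.2426;  θ1=γ+ψ≈1.3089
rotate P by −φ2: (0.0980, 0.0995, -0.3043)
  A cos θ + B sin θ = C:  -0.0080·cos θ + -0.3043·sin θ = -0.0607
  θ2 = atan2(B,A) + arccos(C/0.3044) = 0.1745
arm 3 (φ=240.0°): x'=0.0372, y'=-0.1346
  e−x'=0.0528;  (l²−L²−(e−x')²−y'²−z²)/2L = -0.1063
  γ=atan2(-0.3043,0.0528)=-1.3990;  ψ=arccos(-0.3442)=1.9222;  θ3=γ+ψ≈0.5232

θ₁ = 1.3089, θ₂ = 0.1745, θ₃ = 0.5232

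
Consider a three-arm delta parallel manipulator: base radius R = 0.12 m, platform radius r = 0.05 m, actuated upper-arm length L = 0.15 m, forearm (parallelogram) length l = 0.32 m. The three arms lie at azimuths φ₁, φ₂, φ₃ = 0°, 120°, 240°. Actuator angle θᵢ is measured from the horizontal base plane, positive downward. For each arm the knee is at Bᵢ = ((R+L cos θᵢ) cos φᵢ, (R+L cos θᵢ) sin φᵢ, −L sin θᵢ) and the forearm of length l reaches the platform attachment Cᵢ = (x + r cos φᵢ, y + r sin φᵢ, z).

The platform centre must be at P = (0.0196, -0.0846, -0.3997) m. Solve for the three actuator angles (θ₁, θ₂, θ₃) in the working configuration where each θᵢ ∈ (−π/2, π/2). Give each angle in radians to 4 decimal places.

θ₁ = 0.9600, θ₂ = 1.3089, θ₃ = 0.7856

rotate P by −φ1: (0.0196, -0.0846, -0.3997)
  e−x'=0.0504;  (l²−L²−(e−x')²−y'²−z²)/2L = -0.2985
  θ1 = atan2(B,A) + arccos(C/0.4029) = 0.9600
arm 2 (φ=120.0°): x'=-0.0831, y'=0.0253
  A cos θ + B sin θ = C:  0.1531·cos θ + -0.3997·sin θ = -0.3464
  θ2 = atan2(B,A) + arccos(C/0.4280) = 1.3089
rotate P by −φ3: (0.0635, 0.0593, -0.3997)
  e−x'=0.0065;  (l²−L²−(e−x')²−y'²−z²)/2L = -0.2781
  √(A²+B²)=0.3998;  θ3 = -1.5544+2.3400 ≈ 0.7856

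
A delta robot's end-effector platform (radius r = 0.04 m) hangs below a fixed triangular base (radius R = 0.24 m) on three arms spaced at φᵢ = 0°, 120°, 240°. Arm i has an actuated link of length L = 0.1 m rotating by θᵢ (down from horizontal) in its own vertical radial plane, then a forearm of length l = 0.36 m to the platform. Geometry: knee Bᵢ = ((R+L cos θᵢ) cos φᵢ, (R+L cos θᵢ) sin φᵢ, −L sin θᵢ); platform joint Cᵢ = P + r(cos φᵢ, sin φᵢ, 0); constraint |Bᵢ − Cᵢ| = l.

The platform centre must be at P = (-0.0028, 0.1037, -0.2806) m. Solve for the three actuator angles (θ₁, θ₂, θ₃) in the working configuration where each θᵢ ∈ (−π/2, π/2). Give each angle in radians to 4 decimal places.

θ₁ = 0.7856, θ₂ = -0.0876, θ₃ = 1.3964

rotate P by −φ1: (-0.0028, 0.1037, -0.2806)
  A=0.2028, B=-0.2806, C=(l²−L²−A²−y'²−z²)/(2L)=-0.0551
  √(A²+B²)=0.3462;  θ1 = -0.9450+1.7306 ≈ 0.7856
rotate P by −φ2: (0.0912, -0.0494, -0.2806)
  e−x'=0.1088;  (l²−L²−(e−x')²−y'²−z²)/2L = 0.1329
  √(A²+B²)=0.3010;  θ2 = -1.2009+1.1133 ≈ -0.0876
rotate P by −φ3: (-0.0884, -0.0543, -0.2806)
  A=0.2884, B=-0.2806, C=(l²−L²−A²−y'²−z²)/(2L)=-0.2263
  θ3 = atan2(B,A) + arccos(C/0.4024) = 1.3964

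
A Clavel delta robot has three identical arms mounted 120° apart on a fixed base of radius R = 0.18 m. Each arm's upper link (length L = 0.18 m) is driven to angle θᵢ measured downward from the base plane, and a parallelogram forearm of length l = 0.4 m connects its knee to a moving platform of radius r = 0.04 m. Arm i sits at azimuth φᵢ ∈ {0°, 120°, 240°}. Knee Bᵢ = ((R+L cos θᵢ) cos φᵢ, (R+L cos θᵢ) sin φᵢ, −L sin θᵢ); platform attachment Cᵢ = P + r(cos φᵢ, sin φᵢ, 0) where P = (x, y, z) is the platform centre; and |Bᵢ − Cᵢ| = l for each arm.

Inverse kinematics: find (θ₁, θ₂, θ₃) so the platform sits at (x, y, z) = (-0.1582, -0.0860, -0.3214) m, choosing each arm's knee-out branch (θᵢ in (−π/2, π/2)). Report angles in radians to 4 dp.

rotate P by −φ1: (-0.1582, -0.0860, -0.3214)
  A=0.2982, B=-0.3214, C=(l²−L²−A²−y'²−z²)/(2L)=-0.2000
  γ=atan2(-0.3214,0.2982)=-0.8228;  ψ=arccos(-0.4563)=2.0446;  θ1=γ+ψ≈1.2218
arm 2 (φ=120.0°): x'=0.0046, y'=0.1800
  A=0.1354, B=-0.3214, C=(l²−L²−A²−y'²−z²)/(2L)=-0.0734
  γ=atan2(-0.3214,0.1354)=-1.1721;  ψ=arccos(-0.2105)=1.7829;  θ2=γ+ψ≈0.6107
arm 3 (φ=240.0°): x'=0.1536, y'=-0.0940
  e−x'=-0.0136;  (l²−L²−(e−x')²−y'²−z²)/2L = 0.0424
  γ=atan2(-0.3214,-0.0136)=-1.6130;  ψ=arccos(0.1319)=1.4385;  θ3=γ+ψ≈-0.1746

θ₁ = 1.2218, θ₂ = 0.6107, θ₃ = -0.1746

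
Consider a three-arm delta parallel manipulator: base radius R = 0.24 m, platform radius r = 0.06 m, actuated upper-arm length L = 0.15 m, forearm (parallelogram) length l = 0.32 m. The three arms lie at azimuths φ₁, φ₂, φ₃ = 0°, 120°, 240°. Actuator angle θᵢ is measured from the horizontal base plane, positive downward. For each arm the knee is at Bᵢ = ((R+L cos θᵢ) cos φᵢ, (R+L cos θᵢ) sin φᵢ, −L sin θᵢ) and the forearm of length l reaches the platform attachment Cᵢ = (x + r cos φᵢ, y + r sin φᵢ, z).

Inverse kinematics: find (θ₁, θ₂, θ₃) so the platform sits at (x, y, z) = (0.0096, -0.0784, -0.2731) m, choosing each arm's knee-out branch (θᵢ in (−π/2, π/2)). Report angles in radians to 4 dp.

θ₁ = 0.8723, θ₂ = 1.3087, θ₃ = 0.5238

arm 1 (φ=0.0°): x'=0.0096, y'=-0.0784
  A cos θ + B sin θ = C:  0.1704·cos θ + -0.2731·sin θ = -0.0996
  √(A²+B²)=0.3219;  θ1 = -1.0130+1.8852 ≈ 0.8723
arm 2 (φ=120.0°): x'=-0.0727, y'=0.0309
  A=0.2527, B=-0.2731, C=(l²−L²−A²−y'²−z²)/(2L)=-0.1983
  θ2 = atan2(B,A) + arccos(C/0.3721) = 1.3087
φ3=240.0° → target in arm frame (0.0631, 0.0475)
  A=0.1169, B=-0.2731, C=(l²−L²−A²−y'²−z²)/(2L)=-0.0354
  γ=atan2(-0.2731,0.1169)=-1.1663;  ψ=arccos(-0.1190)=1.6901;  θ3=γ+ψ≈0.5238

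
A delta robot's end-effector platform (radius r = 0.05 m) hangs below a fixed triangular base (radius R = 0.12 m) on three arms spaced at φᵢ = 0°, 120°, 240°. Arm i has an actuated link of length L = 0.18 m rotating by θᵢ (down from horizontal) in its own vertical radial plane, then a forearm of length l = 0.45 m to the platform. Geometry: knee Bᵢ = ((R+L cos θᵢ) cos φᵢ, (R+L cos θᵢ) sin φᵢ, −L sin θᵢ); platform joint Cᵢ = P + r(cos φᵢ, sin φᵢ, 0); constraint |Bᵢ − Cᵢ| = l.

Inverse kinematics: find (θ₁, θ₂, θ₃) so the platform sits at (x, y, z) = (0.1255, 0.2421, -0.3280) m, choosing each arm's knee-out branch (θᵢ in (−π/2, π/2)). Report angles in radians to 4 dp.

φ1=0.0° → target in arm frame (0.1255, 0.2421)
  A cos θ + B sin θ = C:  -0.0555·cos θ + -0.3280·sin θ = 0.0023
  √(A²+B²)=0.3327;  θ1 = -1.7384+1.5639 ≈ -0.1745
arm 2 (φ=120.0°): x'=0.1469, y'=-0.2297
  A=-0.0769, B=-0.3280, C=(l²−L²−A²−y'²−z²)/(2L)=0.0106
  γ=atan2(-0.3280,-0.0769)=-1.8011;  ψ=arccos(0.0315)=1.5393;  θ2=γ+ψ≈-0.2618
φ3=240.0° → target in arm frame (-0.2724, -0.0124)
  A=0.3424, B=-0.3280, C=(l²−L²−A²−y'²−z²)/(2L)=-0.1525
  θ3 = atan2(B,A) + arccos(C/0.4742) = 1.1342

θ₁ = -0.1745, θ₂ = -0.2618, θ₃ = 1.1342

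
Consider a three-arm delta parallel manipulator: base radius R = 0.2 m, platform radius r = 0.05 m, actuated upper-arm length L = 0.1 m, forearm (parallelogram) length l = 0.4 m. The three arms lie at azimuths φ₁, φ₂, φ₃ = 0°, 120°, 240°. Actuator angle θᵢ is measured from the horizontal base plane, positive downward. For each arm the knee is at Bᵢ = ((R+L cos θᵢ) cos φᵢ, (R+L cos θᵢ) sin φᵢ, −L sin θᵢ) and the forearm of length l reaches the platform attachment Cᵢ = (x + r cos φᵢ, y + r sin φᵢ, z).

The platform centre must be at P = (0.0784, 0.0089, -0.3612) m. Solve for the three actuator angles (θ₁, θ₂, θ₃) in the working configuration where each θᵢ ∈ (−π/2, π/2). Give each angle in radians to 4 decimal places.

θ₁ = -0.0001, θ₂ = 0.6983, θ₃ = 0.7858

φ1=0.0° → target in arm frame (0.0784, 0.0089)
  A cos θ + B sin θ = C:  0.0716·cos θ + -0.3612·sin θ = 0.0716
  γ=atan2(-0.3612,0.0716)=-1.3751;  ψ=arccos(0.1946)=1.3750;  θ1=γ+ψ≈-0.0001
φ2=120.0° → target in arm frame (-0.0315, -0.0723)
  e−x'=0.1815;  (l²−L²−(e−x')²−y'²−z²)/2L = -0.0932
  √(A²+B²)=0.4042;  θ2 = -1.1052+1.8034 ≈ 0.6983
arm 3 (φ=240.0°): x'=-0.0469, y'=0.0634
  A cos θ + B sin θ = C:  0.1969·cos θ + -0.3612·sin θ = -0.1163
  θ3 = atan2(B,A) + arccos(C/0.4114) = 0.7858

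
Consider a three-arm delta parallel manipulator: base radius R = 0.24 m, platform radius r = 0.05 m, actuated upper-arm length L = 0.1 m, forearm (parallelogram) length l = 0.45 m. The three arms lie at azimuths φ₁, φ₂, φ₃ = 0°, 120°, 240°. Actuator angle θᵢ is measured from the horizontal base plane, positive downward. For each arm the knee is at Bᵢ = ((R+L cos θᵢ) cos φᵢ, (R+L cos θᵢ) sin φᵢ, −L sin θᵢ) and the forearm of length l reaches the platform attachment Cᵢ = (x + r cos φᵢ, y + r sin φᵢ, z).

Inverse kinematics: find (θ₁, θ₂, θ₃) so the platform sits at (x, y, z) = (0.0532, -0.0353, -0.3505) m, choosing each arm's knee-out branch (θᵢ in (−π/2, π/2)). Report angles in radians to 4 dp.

θ₁ = -0.3491, θ₂ = 0.5237, θ₃ = 0.0869

φ1=0.0° → target in arm frame (0.0532, -0.0353)
  A=0.1368, B=-0.3505, C=(l²−L²−A²−y'²−z²)/(2L)=0.2484
  θ1 = atan2(B,A) + arccos(C/0.3763) = -0.3491
φ2=120.0° → target in arm frame (-0.0572, -0.0284)
  A cos θ + B sin θ = C:  0.2472·cos θ + -0.3505·sin θ = 0.0387
  γ=atan2(-0.3505,0.2472)=-0.9566;  ψ=arccos(0.0903)=1.4803;  θ2=γ+ψ≈0.5237
arm 3 (φ=240.0°): x'=0.0040, y'=0.0637
  e−x'=0.1860;  (l²−L²−(e−x')²−y'²−z²)/2L = 0.1549
  √(A²+B²)=0.3968;  θ3 = -1.0828+1.1697 ≈ 0.0869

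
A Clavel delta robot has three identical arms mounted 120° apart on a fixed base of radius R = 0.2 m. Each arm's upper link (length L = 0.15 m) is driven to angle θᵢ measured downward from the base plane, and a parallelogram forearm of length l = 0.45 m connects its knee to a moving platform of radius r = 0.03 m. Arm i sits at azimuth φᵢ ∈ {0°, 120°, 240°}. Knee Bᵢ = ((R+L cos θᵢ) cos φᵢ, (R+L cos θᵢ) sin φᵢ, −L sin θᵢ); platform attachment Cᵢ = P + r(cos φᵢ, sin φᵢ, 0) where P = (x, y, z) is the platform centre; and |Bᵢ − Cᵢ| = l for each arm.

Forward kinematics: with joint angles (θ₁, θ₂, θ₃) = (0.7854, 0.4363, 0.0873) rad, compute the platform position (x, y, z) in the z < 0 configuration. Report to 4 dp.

(-0.0744, -0.0391, -0.3856)

arm 1 at φ=0.0°: ρ1 = 0.2761;  centre 1 = (0.2761, 0.0000, -0.1061)
centre 2 = (0.3059·cos120.0°, 0.3059·sin120.0°, -0.0634) = (-0.1530, 0.2650, -0.0634)
φ3=240.0°: virtual centre (-0.1597, -0.2766, -0.0131), radius l
|centre ₂|²−|centre ₁|² = 0.0102;  |centre ₃|²−|centre ₁|² = 0.0147
linear system: -0.8581x+0.5299y = 0.0102−0.0854z; -0.8716x+-0.5533y = 0.0147−0.1860z
det = 0.9366;  x = -0.0143+0.1556z,  y = -0.0041+0.0910z
sphere 1 gives Az²+Bz+C=0 with A=1.0325, B=0.1210, C=-0.1069;  B²−4AC=0.4561;  roots -0.3856, 0.2685;  negative root z = -0.3856
x = -0.0744, y = -0.0391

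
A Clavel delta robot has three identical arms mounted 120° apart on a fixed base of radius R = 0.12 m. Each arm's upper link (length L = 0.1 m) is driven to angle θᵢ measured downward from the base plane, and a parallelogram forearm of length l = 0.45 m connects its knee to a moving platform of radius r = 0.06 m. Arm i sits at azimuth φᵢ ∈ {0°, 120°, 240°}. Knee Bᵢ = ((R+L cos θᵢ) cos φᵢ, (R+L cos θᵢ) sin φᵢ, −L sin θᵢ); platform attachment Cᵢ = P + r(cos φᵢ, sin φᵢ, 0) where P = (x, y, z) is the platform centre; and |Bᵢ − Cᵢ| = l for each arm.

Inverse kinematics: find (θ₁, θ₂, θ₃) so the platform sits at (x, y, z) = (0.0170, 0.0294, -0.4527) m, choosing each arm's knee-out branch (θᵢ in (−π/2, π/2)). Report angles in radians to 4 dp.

θ₁ = 0.2621, θ₂ = 0.2622, θ₃ = 0.4367

φ1=0.0° → target in arm frame (0.0170, 0.0294)
  A=0.0430, B=-0.4527, C=(l²−L²−A²−y'²−z²)/(2L)=-0.0758
  θ1 = atan2(B,A) + arccos(C/0.4547) = 0.2621
rotate P by −φ2: (0.0170, -0.0294, -0.4527)
  A=0.0430, B=-0.4527, C=(l²−L²−A²−y'²−z²)/(2L)=-0.0758
  √(A²+B²)=0.4547;  θ2 = -1.4760+1.7382 ≈ 0.2622
φ3=240.0° → target in arm frame (-0.0340, 0.0000)
  A=0.0940, B=-0.4527, C=(l²−L²−A²−y'²−z²)/(2L)=-0.1063
  θ3 = atan2(B,A) + arccos(C/0.4623) = 0.4367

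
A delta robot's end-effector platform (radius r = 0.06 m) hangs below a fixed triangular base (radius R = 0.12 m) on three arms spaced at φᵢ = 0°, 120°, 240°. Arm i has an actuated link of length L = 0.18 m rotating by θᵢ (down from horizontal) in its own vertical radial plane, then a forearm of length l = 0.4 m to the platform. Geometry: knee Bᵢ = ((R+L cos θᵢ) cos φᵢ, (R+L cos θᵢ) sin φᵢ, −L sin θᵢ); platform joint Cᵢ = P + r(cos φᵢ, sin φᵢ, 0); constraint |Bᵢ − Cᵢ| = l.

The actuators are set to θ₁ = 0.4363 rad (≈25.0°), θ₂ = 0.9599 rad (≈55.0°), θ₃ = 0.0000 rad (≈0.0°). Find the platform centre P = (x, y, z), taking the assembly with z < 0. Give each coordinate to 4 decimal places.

(0.0190, -0.1729, -0.3734)

centre 1 = (0.2231·cos0.0°, 0.2231·sin0.0°, -0.0761) = (0.2231, 0.0000, -0.0761)
centre 2 = (0.1632·cos120.0°, 0.1632·sin120.0°, -0.1474) = (-0.0816, 0.1414, -0.1474)
arm 3 at φ=240.0°: (R−r)+L cos θ3 = 0.2400;  centre 3 = (-0.1200, -0.2078, 0.0000)
|centre ₂|²−|centre ₁|² = -0.0072;  |centre ₃|²−|centre ₁|² = 0.0020
plane₁₂: -0.6095x+0.2828y+-0.1428z = -0.0072
Cramer: x(z) = 0.0054-0.0365z;  y(z) = -0.0138+0.4262z
sphere 1 gives Az²+Bz+C=0 with A=1.1830, B=0.1563, C=-0.1066;  B²−4AC=0.5289;  roots -0.3734, 0.2413;  negative root z = -0.3734
x = 0.0190, y = -0.1729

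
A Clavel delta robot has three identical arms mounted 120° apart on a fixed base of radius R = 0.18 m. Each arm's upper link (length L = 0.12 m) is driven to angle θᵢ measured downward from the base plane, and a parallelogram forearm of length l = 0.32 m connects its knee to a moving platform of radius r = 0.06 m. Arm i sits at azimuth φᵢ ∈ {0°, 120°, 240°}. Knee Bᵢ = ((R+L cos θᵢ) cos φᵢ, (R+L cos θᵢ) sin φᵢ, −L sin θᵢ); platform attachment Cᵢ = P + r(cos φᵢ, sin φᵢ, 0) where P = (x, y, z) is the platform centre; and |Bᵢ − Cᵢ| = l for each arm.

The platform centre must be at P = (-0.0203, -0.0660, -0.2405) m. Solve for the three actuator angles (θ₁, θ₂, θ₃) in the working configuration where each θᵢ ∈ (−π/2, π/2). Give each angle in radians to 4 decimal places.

rotate P by −φ1: (-0.0203, -0.0660, -0.2405)
  A cos θ + B sin θ = C:  0.1403·cos θ + -0.2405·sin θ = 0.0255
  γ=atan2(-0.2405,0.1403)=-1.0427;  ψ=arccos(0.0916)=1.4791;  θ1=γ+ψ≈0.4364
arm 2 (φ=120.0°): x'=-0.0470, y'=0.0506
  A=0.1670, B=-0.2405, C=(l²−L²−A²−y'²−z²)/(2L)=-0.0012
  γ=atan2(-0.2405,0.1670)=-0.9638;  ψ=arccos(-0.0041)=1.5749;  θ2=γ+ψ≈0.6111
φ3=240.0° → target in arm frame (0.0673, 0.0154)
  A cos θ + B sin θ = C:  0.0527·cos θ + -0.2405·sin θ = 0.1131
  θ3 = atan2(B,A) + arccos(C/0.2462) = -0.2616

θ₁ = 0.4364, θ₂ = 0.6111, θ₃ = -0.2616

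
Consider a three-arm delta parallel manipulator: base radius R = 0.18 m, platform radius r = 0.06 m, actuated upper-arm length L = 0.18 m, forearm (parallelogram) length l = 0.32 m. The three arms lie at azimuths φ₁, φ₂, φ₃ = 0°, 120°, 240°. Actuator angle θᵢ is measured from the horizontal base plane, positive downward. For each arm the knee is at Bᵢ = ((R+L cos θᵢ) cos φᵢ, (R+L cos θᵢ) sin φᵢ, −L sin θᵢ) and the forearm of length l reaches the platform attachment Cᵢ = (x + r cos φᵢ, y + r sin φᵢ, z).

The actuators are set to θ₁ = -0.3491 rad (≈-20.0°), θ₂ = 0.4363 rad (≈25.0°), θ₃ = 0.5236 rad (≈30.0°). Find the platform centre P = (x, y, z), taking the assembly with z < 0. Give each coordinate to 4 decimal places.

(0.0558, 0.0067, -0.1573)

centre 1 = (0.2891·cos0.0°, 0.2891·sin0.0°, 0.0616) = (0.2891, 0.0000, 0.0616)
φ2=120.0°: virtual centre (-0.1416, 0.2452, -0.0761), radius l
centre 3 = (0.2759·cos240.0°, 0.2759·sin240.0°, -0.0900) = (-0.1379, -0.2389, -0.0900)
eliminate P² terms by subtracting sphere 1 from 2 and 3
linear system: -0.8614x+0.4904y = -0.0014−-0.2753z; -0.8542x+-0.4778y = -0.0032−-0.3031z
det = 0.8305;  x = 0.0027+-0.3374z,  y = 0.0018+-0.0313z
sphere 1 gives Az²+Bz+C=0 with A=1.1148, B=0.0700, C=-0.0166;  B²−4AC=0.0788;  roots -0.1573, 0.0945;  negative root z = -0.1573
x = 0.0558, y = 0.0067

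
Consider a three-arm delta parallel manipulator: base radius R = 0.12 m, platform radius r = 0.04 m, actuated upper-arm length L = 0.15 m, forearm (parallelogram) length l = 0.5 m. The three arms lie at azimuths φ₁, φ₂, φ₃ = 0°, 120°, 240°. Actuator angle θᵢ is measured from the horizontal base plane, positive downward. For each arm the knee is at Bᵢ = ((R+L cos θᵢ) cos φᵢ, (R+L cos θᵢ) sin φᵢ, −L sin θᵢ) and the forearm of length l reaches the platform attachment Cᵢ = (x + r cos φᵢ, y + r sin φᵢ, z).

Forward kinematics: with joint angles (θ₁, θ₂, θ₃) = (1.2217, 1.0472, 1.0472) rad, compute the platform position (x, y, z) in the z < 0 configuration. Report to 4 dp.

(-0.0414, 0.0000, -0.6102)

centre 1 = (0.1313·cos0.0°, 0.1313·sin0.0°, -0.1410) = (0.1313, 0.0000, -0.1410)
φ2=120.0°: virtual centre (-0.0775, 0.1342, -0.1299), radius l
arm 3 at φ=240.0°: (R−r)+L cos θ3 = 0.1550;  centre 3 = (-0.0775, -0.1342, -0.1299)
subtract pairs → two planes through P
plane₁₂: -0.4176x+0.2685y+0.0221z = 0.0038
det = 0.2242;  x = -0.0091+0.0529z,  y = 0.0000+0.0000z
sphere 1 gives Az²+Bz+C=0 with A=1.0028, B=0.2670, C=-0.2104;  B²−4AC=0.9154;  roots -0.6102, 0.3439;  negative root z = -0.6102
x = -0.0414, y = 0.0000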